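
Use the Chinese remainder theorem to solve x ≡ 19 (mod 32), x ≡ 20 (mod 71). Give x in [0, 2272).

Write x = 19 + 32·k. Then 32·k ≡ 20 − 19 ≡ 1 (mod 71).
Need 32⁻¹ mod 71. Extended Euclid on (71, 32):
71 = 2*32 + 7
32 = 4*7 + 4
7 = 1*4 + 3
4 = 1*3 + 1
3 = 3*1 + 0
Back-substitute:
1 = 4 − 3
1 = −7 + 2·4
1 = 2·32 − 9·7
1 = −9·71 + 20·32
32⁻¹ ≡ 20 (mod 71), so k ≡ 20·1 ≡ 20 (mod 71).
x = 19 + 32·20 = 659.

659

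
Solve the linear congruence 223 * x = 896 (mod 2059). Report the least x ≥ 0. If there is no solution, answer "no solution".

First find gcd(223, 2059):
2059 = 9·223 + 52
223 = 4·52 + 15
52 = 3·15 + 7
15 = 2·7 + 1
7 = 7·1 + 0
gcd = 1, so a unique solution mod 2059 exists.
Back-substitute for the Bézout coefficients:
1 = 15 − 2·7
1 = −2·52 + 7·15
1 = 7·223 − 30·52
1 = −30·2059 + 277·223
So 223·(277) ≡ 1 (mod 2059), giving 223⁻¹ ≡ 277.
x ≡ 223⁻¹·896 ≡ 277·896 ≡ 1112 (mod 2059).

1112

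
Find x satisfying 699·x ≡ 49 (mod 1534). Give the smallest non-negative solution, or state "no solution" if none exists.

First find gcd(699, 1534):
1534 = 2×699 + 136
699 = 5×136 + 19
136 = 7×19 + 3
19 = 6×3 + 1
3 = 3×1 + 0
gcd = 1, so a unique solution mod 1534 exists.
Back-substitute for the Bézout coefficients:
1 = 19 − 6·3
1 = −6·136 + 43·19
1 = 43·699 − 221·136
1 = −221·1534 + 485·699
So 699·(485) ≡ 1 (mod 1534), giving 699⁻¹ ≡ 485.
x ≡ 699⁻¹·49 ≡ 485·49 ≡ 755 (mod 1534).

755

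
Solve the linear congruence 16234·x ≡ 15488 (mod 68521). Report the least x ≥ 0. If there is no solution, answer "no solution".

33278

First find gcd(16234, 68521):
68521 = 4*16234 + 3585
16234 = 4*3585 + 1894
3585 = 1*1894 + 1691
1894 = 1*1691 + 203
1691 = 8*203 + 67
203 = 3*67 + 2
67 = 33*2 + 1
2 = 2*1 + 0
gcd = 1, so a unique solution mod 68521 exists.
Back-substitute for the Bézout coefficients:
1 = 67 − 33·2
1 = −33·203 + 100·67
1 = 100·1691 − 833·203
1 = −833·1894 + 933·1691
1 = 933·3585 − 1766·1894
1 = −1766·16234 + 7997·3585
1 = 7997·68521 − 33754·16234
So 16234·(-33754) ≡ 1 (mod 68521), giving 16234⁻¹ ≡ 34767.
x ≡ 16234⁻¹·15488 ≡ 34767·15488 ≡ 33278 (mod 68521).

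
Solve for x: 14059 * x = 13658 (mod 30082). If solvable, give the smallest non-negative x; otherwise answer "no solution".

First find gcd(14059, 30082):
30082 = 2*14059 + 1964
14059 = 7*1964 + 311
1964 = 6*311 + 98
311 = 3*98 + 17
98 = 5*17 + 13
17 = 1*13 + 4
13 = 3*4 + 1
4 = 4*1 + 0
gcd = 1, so a unique solution mod 30082 exists.
Back-substitute for the Bézout coefficients:
1 = 13 − 3·4
1 = −3·17 + 4·13
1 = 4·98 − 23·17
1 = −23·311 + 73·98
1 = 73·1964 − 461·311
1 = −461·14059 + 3300·1964
1 = 3300·30082 − 7061·14059
So 14059·(-7061) ≡ 1 (mod 30082), giving 14059⁻¹ ≡ 23021.
x ≡ 14059⁻¹·13658 ≡ 23021·13658 ≡ 3754 (mod 30082).

3754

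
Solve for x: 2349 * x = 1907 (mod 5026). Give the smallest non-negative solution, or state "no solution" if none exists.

First find gcd(2349, 5026):
5026 = 2*2349 + 328
2349 = 7*328 + 53
328 = 6*53 + 10
53 = 5*10 + 3
10 = 3*3 + 1
3 = 3*1 + 0
gcd = 1, so a unique solution mod 5026 exists.
Back-substitute for the Bézout coefficients:
1 = 10 − 3·3
1 = −3·53 + 16·10
1 = 16·328 − 99·53
1 = −99·2349 + 709·328
1 = 709·5026 − 1517·2349
So 2349·(-1517) ≡ 1 (mod 5026), giving 2349⁻¹ ≡ 3509.
x ≡ 2349⁻¹·1907 ≡ 3509·1907 ≡ 2057 (mod 5026).

2057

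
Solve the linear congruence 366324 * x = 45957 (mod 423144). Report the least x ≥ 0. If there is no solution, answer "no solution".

gcd(366324, 423144):
423144 = 1·366324 + 56820
366324 = 6·56820 + 25404
56820 = 2·25404 + 6012
25404 = 4·6012 + 1356
6012 = 4·1356 + 588
1356 = 2·588 + 180
588 = 3·180 + 48
180 = 3·48 + 36
48 = 1·36 + 12
36 = 3·12 + 0
gcd = 12, but 12 ∤ 45957, so the congruence has no solution.

no solution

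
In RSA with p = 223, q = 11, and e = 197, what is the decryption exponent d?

293

φ(n) = (p−1)(q−1) = 222·10 = 2220.
Need d with 197·d ≡ 1 (mod 2220). Apply the extended Euclidean algorithm:
2220 = 11×197 + 53
197 = 3×53 + 38
53 = 1×38 + 15
38 = 2×15 + 8
15 = 1×8 + 7
8 = 1×7 + 1
7 = 7×1 + 0
Back-substitute:
1 = 8 − 7
1 = −15 + 2·8
1 = 2·38 − 5·15
1 = −5·53 + 7·38
1 = 7·197 − 26·53
1 = −26·2220 + 293·197
So 197·293 ≡ 1 (mod 2220), hence d = 293.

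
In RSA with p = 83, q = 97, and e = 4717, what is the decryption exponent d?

3301

φ(n) = (p−1)(q−1) = 82·96 = 7872.
Need d with 4717·d ≡ 1 (mod 7872). Apply the extended Euclidean algorithm:
7872 = 1×4717 + 3155
4717 = 1×3155 + 1562
3155 = 2×1562 + 31
1562 = 50×31 + 12
31 = 2×12 + 7
12 = 1×7 + 5
7 = 1×5 + 2
5 = 2×2 + 1
2 = 2×1 + 0
Back-substitute:
1 = 5 − 2·2
1 = −2·7 + 3·5
1 = 3·12 − 5·7
1 = −5·31 + 13·12
1 = 13·1562 − 655·31
1 = −655·3155 + 1323·1562
1 = 1323·4717 − 1978·3155
1 = −1978·7872 + 3301·4717
So 4717·3301 ≡ 1 (mod 7872), hence d = 3301.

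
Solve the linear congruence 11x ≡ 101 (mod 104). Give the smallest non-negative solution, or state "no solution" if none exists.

First find gcd(11, 104):
104 = 9·11 + 5
11 = 2·5 + 1
5 = 5·1 + 0
gcd = 1, so a unique solution mod 104 exists.
Back-substitute for the Bézout coefficients:
1 = 11 − 2·5
1 = −2·104 + 19·11
So 11·(19) ≡ 1 (mod 104), giving 11⁻¹ ≡ 19.
x ≡ 11⁻¹·101 ≡ 19·101 ≡ 47 (mod 104).

47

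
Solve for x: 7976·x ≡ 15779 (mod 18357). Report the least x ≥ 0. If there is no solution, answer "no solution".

First find gcd(7976, 18357):
18357 = 2·7976 + 2405
7976 = 3·2405 + 761
2405 = 3·761 + 122
761 = 6·122 + 29
122 = 4·29 + 6
29 = 4·6 + 5
6 = 1·5 + 1
5 = 5·1 + 0
gcd = 1, so a unique solution mod 18357 exists.
Back-substitute for the Bézout coefficients:
1 = 6 − 5
1 = −29 + 5·6
1 = 5·122 − 21·29
1 = −21·761 + 131·122
1 = 131·2405 − 414·761
1 = −414·7976 + 1373·2405
1 = 1373·18357 − 3160·7976
So 7976·(-3160) ≡ 1 (mod 18357), giving 7976⁻¹ ≡ 15197.
x ≡ 7976⁻¹·15779 ≡ 15197·15779 ≡ 14329 (mod 18357).

14329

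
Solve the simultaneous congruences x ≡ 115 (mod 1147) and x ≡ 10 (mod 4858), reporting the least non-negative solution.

Write x = 115 + 1147·k. Then 1147·k ≡ 10 − 115 ≡ 4753 (mod 4858).
Need 1147⁻¹ mod 4858. Extended Euclid on (4858, 1147):
4858 = 4×1147 + 270
1147 = 4×270 + 67
270 = 4×67 + 2
67 = 33×2 + 1
2 = 2×1 + 0
Back-substitute:
1 = 67 − 33·2
1 = −33·270 + 133·67
1 = 133·1147 − 565·270
1 = −565·4858 + 2393·1147
1147⁻¹ ≡ 2393 (mod 4858), so k ≡ 2393·4753 ≡ 1351 (mod 4858).
x = 115 + 1147·1351 = 1549712.

1549712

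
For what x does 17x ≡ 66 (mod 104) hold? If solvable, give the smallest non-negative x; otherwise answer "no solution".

First find gcd(17, 104):
104 = 6*17 + 2
17 = 8*2 + 1
2 = 2*1 + 0
gcd = 1, so a unique solution mod 104 exists.
Back-substitute for the Bézout coefficients:
1 = 17 − 8·2
1 = −8·104 + 49·17
So 17·(49) ≡ 1 (mod 104), giving 17⁻¹ ≡ 49.
x ≡ 17⁻¹·66 ≡ 49·66 ≡ 10 (mod 104).

10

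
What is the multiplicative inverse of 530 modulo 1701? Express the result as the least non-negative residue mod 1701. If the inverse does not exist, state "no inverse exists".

Extended Euclidean algorithm:
1701 = 3·530 + 111
530 = 4·111 + 86
111 = 1·86 + 25
86 = 3·25 + 11
25 = 2·11 + 3
11 = 3·3 + 2
3 = 1·2 + 1
2 = 2·1 + 0
The gcd is 1. Working backward:
1 = 3 − 2
1 = −11 + 4·3
1 = 4·25 − 9·11
1 = −9·86 + 31·25
1 = 31·111 − 40·86
1 = −40·530 + 191·111
1 = 191·1701 − 613·530
Thus 530·(-613) ≡ 1 (mod 1701); reducing, -613 mod 1701 = 1088.

1088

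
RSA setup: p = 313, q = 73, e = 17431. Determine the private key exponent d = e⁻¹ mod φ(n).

φ(n) = (p−1)(q−1) = 312·72 = 22464.
Need d with 17431·d ≡ 1 (mod 22464). Apply the extended Euclidean algorithm:
22464 = 1·17431 + 5033
17431 = 3·5033 + 2332
5033 = 2·2332 + 369
2332 = 6·369 + 118
369 = 3·118 + 15
118 = 7·15 + 13
15 = 1·13 + 2
13 = 6·2 + 1
2 = 2·1 + 0
Back-substitute:
1 = 13 − 6·2
1 = −6·15 + 7·13
1 = 7·118 − 55·15
1 = −55·369 + 172·118
1 = 172·2332 − 1087·369
1 = −1087·5033 + 2346·2332
1 = 2346·17431 − 8125·5033
1 = −8125·22464 + 10471·17431
So 17431·10471 ≡ 1 (mod 22464), hence d = 10471.

10471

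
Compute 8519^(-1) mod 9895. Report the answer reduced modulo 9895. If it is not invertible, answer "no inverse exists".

7299

Extended Euclidean algorithm:
9895 = 1×8519 + 1376
8519 = 6×1376 + 263
1376 = 5×263 + 61
263 = 4×61 + 19
61 = 3×19 + 4
19 = 4×4 + 3
4 = 1×3 + 1
3 = 3×1 + 0
The gcd is 1. Working backward:
1 = 4 − 3
1 = −19 + 5·4
1 = 5·61 − 16·19
1 = −16·263 + 69·61
1 = 69·1376 − 361·263
1 = −361·8519 + 2235·1376
1 = 2235·9895 − 2596·8519
Thus 8519·(-2596) ≡ 1 (mod 9895); reducing, -2596 mod 9895 = 7299.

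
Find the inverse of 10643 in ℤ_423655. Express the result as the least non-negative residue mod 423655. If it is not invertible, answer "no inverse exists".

105247

Apply the Euclidean algorithm to 423655 and 10643:
423655 = 39*10643 + 8578
10643 = 1*8578 + 2065
8578 = 4*2065 + 318
2065 = 6*318 + 157
318 = 2*157 + 4
157 = 39*4 + 1
4 = 4*1 + 0
The gcd is 1. Working backward:
1 = 157 − 39·4
1 = −39·318 + 79·157
1 = 79·2065 − 513·318
1 = −513·8578 + 2131·2065
1 = 2131·10643 − 2644·8578
1 = −2644·423655 + 105247·10643
So 10643·105247 ≡ 1 (mod 423655).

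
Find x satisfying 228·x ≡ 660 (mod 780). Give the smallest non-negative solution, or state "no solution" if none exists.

First find gcd(228, 780):
780 = 3×228 + 96
228 = 2×96 + 36
96 = 2×36 + 24
36 = 1×24 + 12
24 = 2×12 + 0
gcd = 12 and 12 | 660, so solutions exist. Divide through by 12: 19x ≡ 55 (mod 65).
Now find 19⁻¹ mod 65:
65 = 3×19 + 8
19 = 2×8 + 3
8 = 2×3 + 2
3 = 1×2 + 1
2 = 2×1 + 0
Back-substitute:
1 = 3 − 2
1 = −8 + 3·3
1 = 3·19 − 7·8
1 = −7·65 + 24·19
So 19⁻¹ ≡ 24 (mod 65).
Then x ≡ 24·55 ≡ 20 (mod 65); the smallest non-negative solution is x = 20.

20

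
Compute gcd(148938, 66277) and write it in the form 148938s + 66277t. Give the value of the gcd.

1

Euclidean algorithm:
148938 = 2·66277 + 16384
66277 = 4·16384 + 741
16384 = 22·741 + 82
741 = 9·82 + 3
82 = 27·3 + 1
3 = 3·1 + 0
gcd(148938, 66277) = 1.
Back-substituting:
1 = 82 − 27·3
1 = −27·741 + 244·82
1 = 244·16384 − 5395·741
1 = −5395·66277 + 21824·16384
1 = 21824·148938 − 49043·66277
So 1 = (21824)·148938 + (-49043)·66277.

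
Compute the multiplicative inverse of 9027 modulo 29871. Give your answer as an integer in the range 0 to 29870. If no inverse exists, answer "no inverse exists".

Compute gcd(9027, 29871):
29871 = 3*9027 + 2790
9027 = 3*2790 + 657
2790 = 4*657 + 162
657 = 4*162 + 9
162 = 18*9 + 0
gcd(9027, 29871) = 9 ≠ 1, so 9027 has no multiplicative inverse modulo 29871.

no inverse exists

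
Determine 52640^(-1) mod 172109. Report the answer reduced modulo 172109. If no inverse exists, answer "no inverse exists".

no inverse exists

Compute gcd(52640, 172109):
172109 = 3·52640 + 14189
52640 = 3·14189 + 10073
14189 = 1·10073 + 4116
10073 = 2·4116 + 1841
4116 = 2·1841 + 434
1841 = 4·434 + 105
434 = 4·105 + 14
105 = 7·14 + 7
14 = 2·7 + 0
gcd(52640, 172109) = 7 ≠ 1, so 52640 has no multiplicative inverse modulo 172109.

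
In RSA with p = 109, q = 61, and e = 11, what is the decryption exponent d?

φ(n) = (p−1)(q−1) = 108·60 = 6480.
Need d with 11·d ≡ 1 (mod 6480). Apply the extended Euclidean algorithm:
6480 = 589·11 + 1
11 = 11·1 + 0
Back-substitute:
1 = 6480 − 589·11
So 11·(-589) ≡ 1 (mod 6480), hence d ≡ -589 ≡ 5891 (mod 6480).

5891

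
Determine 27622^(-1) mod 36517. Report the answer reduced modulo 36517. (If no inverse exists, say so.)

30905

Run Euclid on (36517, 27622):
36517 = 1×27622 + 8895
27622 = 3×8895 + 937
8895 = 9×937 + 462
937 = 2×462 + 13
462 = 35×13 + 7
13 = 1×7 + 6
7 = 1×6 + 1
6 = 6×1 + 0
gcd = 1, so the inverse exists. Back-substitute:
1 = 7 − 6
1 = −13 + 2·7
1 = 2·462 − 71·13
1 = −71·937 + 144·462
1 = 144·8895 − 1367·937
1 = −1367·27622 + 4245·8895
1 = 4245·36517 − 5612·27622
Hence 27622⁻¹ ≡ -5612 ≡ 30905 (mod 36517).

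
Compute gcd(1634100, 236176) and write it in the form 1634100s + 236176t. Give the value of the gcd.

Euclidean algorithm:
1634100 = 6×236176 + 217044
236176 = 1×217044 + 19132
217044 = 11×19132 + 6592
19132 = 2×6592 + 5948
6592 = 1×5948 + 644
5948 = 9×644 + 152
644 = 4×152 + 36
152 = 4×36 + 8
36 = 4×8 + 4
8 = 2×4 + 0
gcd(1634100, 236176) = 4.
Back-substituting:
4 = 36 − 4·8
4 = −4·152 + 17·36
4 = 17·644 − 72·152
4 = −72·5948 + 665·644
4 = 665·6592 − 737·5948
4 = −737·19132 + 2139·6592
4 = 2139·217044 − 24266·19132
4 = −24266·236176 + 26405·217044
4 = 26405·1634100 − 182696·236176
So 4 = (26405)·1634100 + (-182696)·236176.

4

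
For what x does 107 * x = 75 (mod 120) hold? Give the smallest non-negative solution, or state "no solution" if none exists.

First find gcd(107, 120):
120 = 1×107 + 13
107 = 8×13 + 3
13 = 4×3 + 1
3 = 3×1 + 0
gcd = 1, so a unique solution mod 120 exists.
Back-substitute for the Bézout coefficients:
1 = 13 − 4·3
1 = −4·107 + 33·13
1 = 33·120 − 37·107
So 107·(-37) ≡ 1 (mod 120), giving 107⁻¹ ≡ 83.
x ≡ 107⁻¹·75 ≡ 83·75 ≡ 105 (mod 120).

105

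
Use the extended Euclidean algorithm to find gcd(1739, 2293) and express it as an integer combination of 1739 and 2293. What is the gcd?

1

Repeated division:
2293 = 1·1739 + 554
1739 = 3·554 + 77
554 = 7·77 + 15
77 = 5·15 + 2
15 = 7·2 + 1
2 = 2·1 + 0
gcd(1739, 2293) = 1.
Working backward:
1 = 15 − 7·2
1 = −7·77 + 36·15
1 = 36·554 − 259·77
1 = −259·1739 + 813·554
1 = 813·2293 − 1072·1739
So 1 = (813)·2293 + (-1072)·1739.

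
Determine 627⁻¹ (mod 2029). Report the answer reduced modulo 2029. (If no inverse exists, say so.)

754

Apply the Euclidean algorithm to 2029 and 627:
2029 = 3×627 + 148
627 = 4×148 + 35
148 = 4×35 + 8
35 = 4×8 + 3
8 = 2×3 + 2
3 = 1×2 + 1
2 = 2×1 + 0
Since gcd(627, 2029) = 1, back-substitute to write 1 as a combination:
1 = 3 − 2
1 = −8 + 3·3
1 = 3·35 − 13·8
1 = −13·148 + 55·35
1 = 55·627 − 233·148
1 = −233·2029 + 754·627
So 627·754 ≡ 1 (mod 2029).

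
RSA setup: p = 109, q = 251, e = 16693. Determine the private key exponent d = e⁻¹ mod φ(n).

φ(n) = (p−1)(q−1) = 108·250 = 27000.
Need d with 16693·d ≡ 1 (mod 27000). Apply the extended Euclidean algorithm:
27000 = 1·16693 + 10307
16693 = 1·10307 + 6386
10307 = 1·6386 + 3921
6386 = 1·3921 + 2465
3921 = 1·2465 + 1456
2465 = 1·1456 + 1009
1456 = 1·1009 + 447
1009 = 2·447 + 115
447 = 3·115 + 102
115 = 1·102 + 13
102 = 7·13 + 11
13 = 1·11 + 2
11 = 5·2 + 1
2 = 2·1 + 0
Back-substitute:
1 = 11 − 5·2
1 = −5·13 + 6·11
1 = 6·102 − 47·13
1 = −47·115 + 53·102
1 = 53·447 − 206·115
1 = −206·1009 + 465·447
1 = 465·1456 − 671·1009
1 = −671·2465 + 1136·1456
1 = 1136·3921 − 1807·2465
1 = −1807·6386 + 2943·3921
1 = 2943·10307 − 4750·6386
1 = −4750·16693 + 7693·10307
1 = 7693·27000 − 12443·16693
So 16693·(-12443) ≡ 1 (mod 27000), hence d ≡ -12443 ≡ 14557 (mod 27000).

14557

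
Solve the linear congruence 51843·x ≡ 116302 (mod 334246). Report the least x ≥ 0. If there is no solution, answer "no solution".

no solution

gcd(51843, 334246):
334246 = 6*51843 + 23188
51843 = 2*23188 + 5467
23188 = 4*5467 + 1320
5467 = 4*1320 + 187
1320 = 7*187 + 11
187 = 17*11 + 0
gcd = 11, but 11 ∤ 116302, so the congruence has no solution.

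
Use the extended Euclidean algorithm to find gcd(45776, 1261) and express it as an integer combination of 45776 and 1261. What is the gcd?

1

Euclidean algorithm:
45776 = 36·1261 + 380
1261 = 3·380 + 121
380 = 3·121 + 17
121 = 7·17 + 2
17 = 8·2 + 1
2 = 2·1 + 0
gcd(45776, 1261) = 1.
Working backward:
1 = 17 − 8·2
1 = −8·121 + 57·17
1 = 57·380 − 179·121
1 = −179·1261 + 594·380
1 = 594·45776 − 21563·1261
So 1 = (594)·45776 + (-21563)·1261.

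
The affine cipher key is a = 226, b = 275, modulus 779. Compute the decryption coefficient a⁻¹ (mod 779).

617

Run Euclid on (779, 226):
779 = 3·226 + 101
226 = 2·101 + 24
101 = 4·24 + 5
24 = 4·5 + 4
5 = 1·4 + 1
4 = 4·1 + 0
Since gcd(226, 779) = 1, back-substitute to write 1 as a combination:
1 = 5 − 4
1 = −24 + 5·5
1 = 5·101 − 21·24
1 = −21·226 + 47·101
1 = 47·779 − 162·226
Hence 226⁻¹ ≡ -162 ≡ 617 (mod 779).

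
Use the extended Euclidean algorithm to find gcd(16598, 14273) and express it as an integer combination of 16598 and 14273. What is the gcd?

1

Euclidean algorithm:
16598 = 1×14273 + 2325
14273 = 6×2325 + 323
2325 = 7×323 + 64
323 = 5×64 + 3
64 = 21×3 + 1
3 = 3×1 + 0
gcd(16598, 14273) = 1.
Back-substituting:
1 = 64 − 21·3
1 = −21·323 + 106·64
1 = 106·2325 − 763·323
1 = −763·14273 + 4684·2325
1 = 4684·16598 − 5447·14273
So 1 = (4684)·16598 + (-5447)·14273.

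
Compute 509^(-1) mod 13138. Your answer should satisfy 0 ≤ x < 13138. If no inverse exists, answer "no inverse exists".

5885

Apply the Euclidean algorithm to 13138 and 509:
13138 = 25*509 + 413
509 = 1*413 + 96
413 = 4*96 + 29
96 = 3*29 + 9
29 = 3*9 + 2
9 = 4*2 + 1
2 = 2*1 + 0
gcd = 1, so the inverse exists. Back-substitute:
1 = 9 − 4·2
1 = −4·29 + 13·9
1 = 13·96 − 43·29
1 = −43·413 + 185·96
1 = 185·509 − 228·413
1 = −228·13138 + 5885·509
So 509·5885 ≡ 1 (mod 13138).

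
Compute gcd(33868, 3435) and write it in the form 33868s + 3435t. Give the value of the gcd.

Euclidean algorithm:
33868 = 9·3435 + 2953
3435 = 1·2953 + 482
2953 = 6·482 + 61
482 = 7·61 + 55
61 = 1·55 + 6
55 = 9·6 + 1
6 = 6·1 + 0
gcd(33868, 3435) = 1.
Express as a combination:
1 = 55 − 9·6
1 = −9·61 + 10·55
1 = 10·482 − 79·61
1 = −79·2953 + 484·482
1 = 484·3435 − 563·2953
1 = −563·33868 + 5551·3435
So 1 = (-563)·33868 + (5551)·3435.

1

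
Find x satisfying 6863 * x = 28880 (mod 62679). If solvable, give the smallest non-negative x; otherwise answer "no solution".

First find gcd(6863, 62679):
62679 = 9·6863 + 912
6863 = 7·912 + 479
912 = 1·479 + 433
479 = 1·433 + 46
433 = 9·46 + 19
46 = 2·19 + 8
19 = 2·8 + 3
8 = 2·3 + 2
3 = 1·2 + 1
2 = 2·1 + 0
gcd = 1, so a unique solution mod 62679 exists.
Back-substitute for the Bézout coefficients:
1 = 3 − 2
1 = −8 + 3·3
1 = 3·19 − 7·8
1 = −7·46 + 17·19
1 = 17·433 − 160·46
1 = −160·479 + 177·433
1 = 177·912 − 337·479
1 = −337·6863 + 2536·912
1 = 2536·62679 − 23161·6863
So 6863·(-23161) ≡ 1 (mod 62679), giving 6863⁻¹ ≡ 39518.
x ≡ 6863⁻¹·28880 ≡ 39518·28880 ≡ 20608 (mod 62679).

20608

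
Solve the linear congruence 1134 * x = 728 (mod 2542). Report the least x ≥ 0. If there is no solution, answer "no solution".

440

First find gcd(1134, 2542):
2542 = 2×1134 + 274
1134 = 4×274 + 38
274 = 7×38 + 8
38 = 4×8 + 6
8 = 1×6 + 2
6 = 3×2 + 0
gcd = 2 and 2 | 728, so solutions exist. Divide through by 2: 567x ≡ 364 (mod 1271).
Now find 567⁻¹ mod 1271:
1271 = 2×567 + 137
567 = 4×137 + 19
137 = 7×19 + 4
19 = 4×4 + 3
4 = 1×3 + 1
3 = 3×1 + 0
Back-substitute:
1 = 4 − 3
1 = −19 + 5·4
1 = 5·137 − 36·19
1 = −36·567 + 149·137
1 = 149·1271 − 334·567
So 567·(-334) ≡ 1 (mod 1271), i.e. 567⁻¹ ≡ 937.
Then x ≡ 937·364 ≡ 440 (mod 1271); the smallest non-negative solution is x = 440.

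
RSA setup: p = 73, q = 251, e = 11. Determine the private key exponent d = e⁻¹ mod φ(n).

φ(n) = (p−1)(q−1) = 72·250 = 18000.
Need d with 11·d ≡ 1 (mod 18000). Apply the extended Euclidean algorithm:
18000 = 1636×11 + 4
11 = 2×4 + 3
4 = 1×3 + 1
3 = 3×1 + 0
Back-substitute:
1 = 4 − 3
1 = −11 + 3·4
1 = 3·18000 − 4909·11
So 11·(-4909) ≡ 1 (mod 18000), hence d ≡ -4909 ≡ 13091 (mod 18000).

13091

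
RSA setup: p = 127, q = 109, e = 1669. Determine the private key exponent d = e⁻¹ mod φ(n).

4093

φ(n) = (p−1)(q−1) = 126·108 = 13608.
Need d with 1669·d ≡ 1 (mod 13608). Apply the extended Euclidean algorithm:
13608 = 8×1669 + 256
1669 = 6×256 + 133
256 = 1×133 + 123
133 = 1×123 + 10
123 = 12×10 + 3
10 = 3×3 + 1
3 = 3×1 + 0
Back-substitute:
1 = 10 − 3·3
1 = −3·123 + 37·10
1 = 37·133 − 40·123
1 = −40·256 + 77·133
1 = 77·1669 − 502·256
1 = −502·13608 + 4093·1669
So 1669·4093 ≡ 1 (mod 13608), hence d = 4093.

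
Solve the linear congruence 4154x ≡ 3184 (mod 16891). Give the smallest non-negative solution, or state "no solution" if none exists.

First find gcd(4154, 16891):
16891 = 4*4154 + 275
4154 = 15*275 + 29
275 = 9*29 + 14
29 = 2*14 + 1
14 = 14*1 + 0
gcd = 1, so a unique solution mod 16891 exists.
Back-substitute for the Bézout coefficients:
1 = 29 − 2·14
1 = −2·275 + 19·29
1 = 19·4154 − 287·275
1 = −287·16891 + 1167·4154
So 4154·(1167) ≡ 1 (mod 16891), giving 4154⁻¹ ≡ 1167.
x ≡ 4154⁻¹·3184 ≡ 1167·3184 ≡ 16599 (mod 16891).

16599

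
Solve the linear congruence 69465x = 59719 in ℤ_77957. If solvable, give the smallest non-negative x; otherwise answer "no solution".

2187

First find gcd(69465, 77957):
77957 = 1*69465 + 8492
69465 = 8*8492 + 1529
8492 = 5*1529 + 847
1529 = 1*847 + 682
847 = 1*682 + 165
682 = 4*165 + 22
165 = 7*22 + 11
22 = 2*11 + 0
gcd = 11 and 11 | 59719, so solutions exist. Divide through by 11: 6315x ≡ 5429 (mod 7087).
Now find 6315⁻¹ mod 7087:
7087 = 1·6315 + 772
6315 = 8·772 + 139
772 = 5·139 + 77
139 = 1·77 + 62
77 = 1·62 + 15
62 = 4·15 + 2
15 = 7·2 + 1
2 = 2·1 + 0
Back-substitute:
1 = 15 − 7·2
1 = −7·62 + 29·15
1 = 29·77 − 36·62
1 = −36·139 + 65·77
1 = 65·772 − 361·139
1 = −361·6315 + 2953·772
1 = 2953·7087 − 3314·6315
So 6315·(-3314) ≡ 1 (mod 7087), i.e. 6315⁻¹ ≡ 3773.
Then x ≡ 3773·5429 ≡ 2187 (mod 7087); the smallest non-negative solution is x = 2187.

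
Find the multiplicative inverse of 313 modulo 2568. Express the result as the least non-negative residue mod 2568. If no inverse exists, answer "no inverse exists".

361

Run Euclid on (2568, 313):
2568 = 8×313 + 64
313 = 4×64 + 57
64 = 1×57 + 7
57 = 8×7 + 1
7 = 7×1 + 0
Since gcd(313, 2568) = 1, back-substitute to write 1 as a combination:
1 = 57 − 8·7
1 = −8·64 + 9·57
1 = 9·313 − 44·64
1 = −44·2568 + 361·313
So 313·361 ≡ 1 (mod 2568).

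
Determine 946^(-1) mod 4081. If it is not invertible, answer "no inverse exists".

Euclidean algorithm on 4081, 946:
4081 = 4×946 + 297
946 = 3×297 + 55
297 = 5×55 + 22
55 = 2×22 + 11
22 = 2×11 + 0
gcd(946, 4081) = 11 ≠ 1, so 946 has no multiplicative inverse modulo 4081.

no inverse exists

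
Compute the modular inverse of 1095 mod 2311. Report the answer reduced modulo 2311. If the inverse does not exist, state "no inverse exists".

Run Euclid on (2311, 1095):
2311 = 2*1095 + 121
1095 = 9*121 + 6
121 = 20*6 + 1
6 = 6*1 + 0
Since gcd(1095, 2311) = 1, back-substitute to write 1 as a combination:
1 = 121 − 20·6
1 = −20·1095 + 181·121
1 = 181·2311 − 382·1095
Thus 1095·(-382) ≡ 1 (mod 2311); reducing, -382 mod 2311 = 1929.

1929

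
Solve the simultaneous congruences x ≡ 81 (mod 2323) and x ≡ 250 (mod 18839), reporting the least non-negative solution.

Write x = 81 + 2323·k. Then 2323·k ≡ 250 − 81 ≡ 169 (mod 18839).
Need 2323⁻¹ mod 18839. Extended Euclid on (18839, 2323):
18839 = 8*2323 + 255
2323 = 9*255 + 28
255 = 9*28 + 3
28 = 9*3 + 1
3 = 3*1 + 0
Back-substitute:
1 = 28 − 9·3
1 = −9·255 + 82·28
1 = 82·2323 − 747·255
1 = −747·18839 + 6058·2323
2323⁻¹ ≡ 6058 (mod 18839), so k ≡ 6058·169 ≡ 6496 (mod 18839).
x = 81 + 2323·6496 = 15090289.

15090289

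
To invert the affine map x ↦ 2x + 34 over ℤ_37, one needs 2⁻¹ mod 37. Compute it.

19

Extended Euclidean algorithm:
37 = 18×2 + 1
2 = 2×1 + 0
gcd = 1, so the inverse exists. Back-substitute:
1 = 37 − 18·2
So 2·(-18) ≡ 1 (mod 37), and -18 ≡ 19 (mod 37).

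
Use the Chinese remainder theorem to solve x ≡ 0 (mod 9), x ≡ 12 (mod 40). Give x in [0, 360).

Write x = 0 + 9·k. Then 9·k ≡ 12 − 0 ≡ 12 (mod 40).
Need 9⁻¹ mod 40. Extended Euclid on (40, 9):
40 = 4×9 + 4
9 = 2×4 + 1
4 = 4×1 + 0
Back-substitute:
1 = 9 − 2·4
1 = −2·40 + 9·9
9⁻¹ ≡ 9 (mod 40), so k ≡ 9·12 ≡ 28 (mod 40).
x = 0 + 9·28 = 252.

252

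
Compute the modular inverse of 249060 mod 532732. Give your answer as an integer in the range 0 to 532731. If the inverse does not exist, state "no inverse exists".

Euclidean algorithm on 532732, 249060:
532732 = 2*249060 + 34612
249060 = 7*34612 + 6776
34612 = 5*6776 + 732
6776 = 9*732 + 188
732 = 3*188 + 168
188 = 1*168 + 20
168 = 8*20 + 8
20 = 2*8 + 4
8 = 2*4 + 0
Since gcd = 4 > 1, 249060 is not a unit mod 532732.

no inverse exists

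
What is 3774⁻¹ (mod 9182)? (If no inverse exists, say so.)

Euclidean algorithm on 9182, 3774:
9182 = 2×3774 + 1634
3774 = 2×1634 + 506
1634 = 3×506 + 116
506 = 4×116 + 42
116 = 2×42 + 32
42 = 1×32 + 10
32 = 3×10 + 2
10 = 5×2 + 0
The gcd is 2, not 1, hence no inverse exists.

no inverse exists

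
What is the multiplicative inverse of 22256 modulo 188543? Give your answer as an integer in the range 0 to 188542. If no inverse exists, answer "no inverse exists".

122270

gcd(188543, 22256) by repeated division:
188543 = 8·22256 + 10495
22256 = 2·10495 + 1266
10495 = 8·1266 + 367
1266 = 3·367 + 165
367 = 2·165 + 37
165 = 4·37 + 17
37 = 2·17 + 3
17 = 5·3 + 2
3 = 1·2 + 1
2 = 2·1 + 0
The gcd is 1. Working backward:
1 = 3 − 2
1 = −17 + 6·3
1 = 6·37 − 13·17
1 = −13·165 + 58·37
1 = 58·367 − 129·165
1 = −129·1266 + 445·367
1 = 445·10495 − 3689·1266
1 = −3689·22256 + 7823·10495
1 = 7823·188543 − 66273·22256
Thus 22256·(-66273) ≡ 1 (mod 188543); reducing, -66273 mod 188543 = 122270.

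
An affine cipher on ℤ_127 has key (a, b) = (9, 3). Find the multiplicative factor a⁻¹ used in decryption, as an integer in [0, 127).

Apply the Euclidean algorithm to 127 and 9:
127 = 14·9 + 1
9 = 9·1 + 0
The gcd is 1. Working backward:
1 = 127 − 14·9
So 9·(-14) ≡ 1 (mod 127), and -14 ≡ 113 (mod 127).

113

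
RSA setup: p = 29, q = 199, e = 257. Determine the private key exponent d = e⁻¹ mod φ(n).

φ(n) = (p−1)(q−1) = 28·198 = 5544.
Need d with 257·d ≡ 1 (mod 5544). Apply the extended Euclidean algorithm:
5544 = 21×257 + 147
257 = 1×147 + 110
147 = 1×110 + 37
110 = 2×37 + 36
37 = 1×36 + 1
36 = 36×1 + 0
Back-substitute:
1 = 37 − 36
1 = −110 + 3·37
1 = 3·147 − 4·110
1 = −4·257 + 7·147
1 = 7·5544 − 151·257
So 257·(-151) ≡ 1 (mod 5544), hence d ≡ -151 ≡ 5393 (mod 5544).

5393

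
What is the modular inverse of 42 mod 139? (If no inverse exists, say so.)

96

Extended Euclidean algorithm:
139 = 3*42 + 13
42 = 3*13 + 3
13 = 4*3 + 1
3 = 3*1 + 0
gcd = 1, so the inverse exists. Back-substitute:
1 = 13 − 4·3
1 = −4·42 + 13·13
1 = 13·139 − 43·42
Hence 42⁻¹ ≡ -43 ≡ 96 (mod 139).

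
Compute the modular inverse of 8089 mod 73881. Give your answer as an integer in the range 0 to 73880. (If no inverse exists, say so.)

gcd(73881, 8089) by repeated division:
73881 = 9*8089 + 1080
8089 = 7*1080 + 529
1080 = 2*529 + 22
529 = 24*22 + 1
22 = 22*1 + 0
Since gcd(8089, 73881) = 1, back-substitute to write 1 as a combination:
1 = 529 − 24·22
1 = −24·1080 + 49·529
1 = 49·8089 − 367·1080
1 = −367·73881 + 3352·8089
So 8089·3352 ≡ 1 (mod 73881).

3352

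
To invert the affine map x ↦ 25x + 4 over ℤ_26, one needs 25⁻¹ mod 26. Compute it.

gcd(26, 25) by repeated division:
26 = 1*25 + 1
25 = 25*1 + 0
gcd = 1, so the inverse exists. Back-substitute:
1 = 26 − 25
So 25·(-1) ≡ 1 (mod 26), and -1 ≡ 25 (mod 26).

25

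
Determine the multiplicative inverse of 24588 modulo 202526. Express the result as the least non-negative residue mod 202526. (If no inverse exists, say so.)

Euclidean algorithm on 202526, 24588:
202526 = 8*24588 + 5822
24588 = 4*5822 + 1300
5822 = 4*1300 + 622
1300 = 2*622 + 56
622 = 11*56 + 6
56 = 9*6 + 2
6 = 3*2 + 0
Since gcd = 2 > 1, 24588 is not a unit mod 202526.

no inverse exists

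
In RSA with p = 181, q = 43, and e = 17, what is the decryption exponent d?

φ(n) = (p−1)(q−1) = 180·42 = 7560.
Need d with 17·d ≡ 1 (mod 7560). Apply the extended Euclidean algorithm:
7560 = 444·17 + 12
17 = 1·12 + 5
12 = 2·5 + 2
5 = 2·2 + 1
2 = 2·1 + 0
Back-substitute:
1 = 5 − 2·2
1 = −2·12 + 5·5
1 = 5·17 − 7·12
1 = −7·7560 + 3113·17
So 17·3113 ≡ 1 (mod 7560), hence d = 3113.

3113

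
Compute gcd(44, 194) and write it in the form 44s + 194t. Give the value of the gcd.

Repeated division:
194 = 4*44 + 18
44 = 2*18 + 8
18 = 2*8 + 2
8 = 4*2 + 0
gcd(44, 194) = 2.
Back-substituting:
2 = 18 − 2·8
2 = −2·44 + 5·18
2 = 5·194 − 22·44
So 2 = (5)·194 + (-22)·44.

2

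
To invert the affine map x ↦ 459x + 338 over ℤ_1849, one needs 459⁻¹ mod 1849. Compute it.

gcd(1849, 459) by repeated division:
1849 = 4×459 + 13
459 = 35×13 + 4
13 = 3×4 + 1
4 = 4×1 + 0
Since gcd(459, 1849) = 1, back-substitute to write 1 as a combination:
1 = 13 − 3·4
1 = −3·459 + 106·13
1 = 106·1849 − 427·459
Thus 459·(-427) ≡ 1 (mod 1849); reducing, -427 mod 1849 = 1422.

1422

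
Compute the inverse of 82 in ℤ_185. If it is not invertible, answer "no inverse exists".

Apply the Euclidean algorithm to 185 and 82:
185 = 2×82 + 21
82 = 3×21 + 19
21 = 1×19 + 2
19 = 9×2 + 1
2 = 2×1 + 0
Since gcd(82, 185) = 1, back-substitute to write 1 as a combination:
1 = 19 − 9·2
1 = −9·21 + 10·19
1 = 10·82 − 39·21
1 = −39·185 + 88·82
So 82·88 ≡ 1 (mod 185).

88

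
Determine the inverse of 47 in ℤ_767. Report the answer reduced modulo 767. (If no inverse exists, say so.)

Extended Euclidean algorithm:
767 = 16*47 + 15
47 = 3*15 + 2
15 = 7*2 + 1
2 = 2*1 + 0
The gcd is 1. Working backward:
1 = 15 − 7·2
1 = −7·47 + 22·15
1 = 22·767 − 359·47
Hence 47⁻¹ ≡ -359 ≡ 408 (mod 767).

408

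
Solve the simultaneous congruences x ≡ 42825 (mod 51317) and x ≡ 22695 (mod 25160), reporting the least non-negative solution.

412118335

Write x = 42825 + 51317·k. Then 51317·k ≡ 22695 − 42825 ≡ 5030 (mod 25160).
Need 51317⁻¹ mod 25160. Extended Euclid on (25160, 997):
25160 = 25×997 + 235
997 = 4×235 + 57
235 = 4×57 + 7
57 = 8×7 + 1
7 = 7×1 + 0
Back-substitute:
1 = 57 − 8·7
1 = −8·235 + 33·57
1 = 33·997 − 140·235
1 = −140·25160 + 3533·997
51317⁻¹ ≡ 3533 (mod 25160), so k ≡ 3533·5030 ≡ 8030 (mod 25160).
x = 42825 + 51317·8030 = 412118335.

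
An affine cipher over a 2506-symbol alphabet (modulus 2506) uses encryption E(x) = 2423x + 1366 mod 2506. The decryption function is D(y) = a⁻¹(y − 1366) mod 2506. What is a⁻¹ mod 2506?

785

gcd(2506, 2423) by repeated division:
2506 = 1*2423 + 83
2423 = 29*83 + 16
83 = 5*16 + 3
16 = 5*3 + 1
3 = 3*1 + 0
gcd = 1, so the inverse exists. Back-substitute:
1 = 16 − 5·3
1 = −5·83 + 26·16
1 = 26·2423 − 759·83
1 = −759·2506 + 785·2423
So 2423·785 ≡ 1 (mod 2506).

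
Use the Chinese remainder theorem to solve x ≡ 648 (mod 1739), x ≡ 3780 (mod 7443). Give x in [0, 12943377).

Write x = 648 + 1739·k. Then 1739·k ≡ 3780 − 648 ≡ 3132 (mod 7443).
Need 1739⁻¹ mod 7443. Extended Euclid on (7443, 1739):
7443 = 4×1739 + 487
1739 = 3×487 + 278
487 = 1×278 + 209
278 = 1×209 + 69
209 = 3×69 + 2
69 = 34×2 + 1
2 = 2×1 + 0
Back-substitute:
1 = 69 − 34·2
1 = −34·209 + 103·69
1 = 103·278 − 137·209
1 = −137·487 + 240·278
1 = 240·1739 − 857·487
1 = −857·7443 + 3668·1739
1739⁻¹ ≡ 3668 (mod 7443), so k ≡ 3668·3132 ≡ 3627 (mod 7443).
x = 648 + 1739·3627 = 6308001.

6308001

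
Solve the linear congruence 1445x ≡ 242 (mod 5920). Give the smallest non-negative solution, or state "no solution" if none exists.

no solution

gcd(1445, 5920):
5920 = 4*1445 + 140
1445 = 10*140 + 45
140 = 3*45 + 5
45 = 9*5 + 0
gcd = 5, but 5 ∤ 242, so the congruence has no solution.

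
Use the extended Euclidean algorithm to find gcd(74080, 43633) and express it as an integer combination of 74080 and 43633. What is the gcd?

Repeated division:
74080 = 1*43633 + 30447
43633 = 1*30447 + 13186
30447 = 2*13186 + 4075
13186 = 3*4075 + 961
4075 = 4*961 + 231
961 = 4*231 + 37
231 = 6*37 + 9
37 = 4*9 + 1
9 = 9*1 + 0
gcd(74080, 43633) = 1.
Express as a combination:
1 = 37 − 4·9
1 = −4·231 + 25·37
1 = 25·961 − 104·231
1 = −104·4075 + 441·961
1 = 441·13186 − 1427·4075
1 = −1427·30447 + 3295·13186
1 = 3295·43633 − 4722·30447
1 = −4722·74080 + 8017·43633
So 1 = (-4722)·74080 + (8017)·43633.

1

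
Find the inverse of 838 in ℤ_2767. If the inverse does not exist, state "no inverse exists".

Extended Euclidean algorithm:
2767 = 3·838 + 253
838 = 3·253 + 79
253 = 3·79 + 16
79 = 4·16 + 15
16 = 1·15 + 1
15 = 15·1 + 0
gcd = 1, so the inverse exists. Back-substitute:
1 = 16 − 15
1 = −79 + 5·16
1 = 5·253 − 16·79
1 = −16·838 + 53·253
1 = 53·2767 − 175·838
Hence 838⁻¹ ≡ -175 ≡ 2592 (mod 2767).

2592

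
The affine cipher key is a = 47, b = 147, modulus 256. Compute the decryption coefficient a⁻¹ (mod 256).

Extended Euclidean algorithm:
256 = 5*47 + 21
47 = 2*21 + 5
21 = 4*5 + 1
5 = 5*1 + 0
The gcd is 1. Working backward:
1 = 21 − 4·5
1 = −4·47 + 9·21
1 = 9·256 − 49·47
So 47·(-49) ≡ 1 (mod 256), and -49 ≡ 207 (mod 256).

207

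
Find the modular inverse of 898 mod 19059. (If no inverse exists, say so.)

Run Euclid on (19059, 898):
19059 = 21×898 + 201
898 = 4×201 + 94
201 = 2×94 + 13
94 = 7×13 + 3
13 = 4×3 + 1
3 = 3×1 + 0
Since gcd(898, 19059) = 1, back-substitute to write 1 as a combination:
1 = 13 − 4·3
1 = −4·94 + 29·13
1 = 29·201 − 62·94
1 = −62·898 + 277·201
1 = 277·19059 − 5879·898
Hence 898⁻¹ ≡ -5879 ≡ 13180 (mod 19059).

13180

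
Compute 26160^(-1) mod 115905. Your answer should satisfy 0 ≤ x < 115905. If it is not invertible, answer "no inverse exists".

no inverse exists

Compute gcd(26160, 115905):
115905 = 4×26160 + 11265
26160 = 2×11265 + 3630
11265 = 3×3630 + 375
3630 = 9×375 + 255
375 = 1×255 + 120
255 = 2×120 + 15
120 = 8×15 + 0
gcd(26160, 115905) = 15 ≠ 1, so 26160 has no multiplicative inverse modulo 115905.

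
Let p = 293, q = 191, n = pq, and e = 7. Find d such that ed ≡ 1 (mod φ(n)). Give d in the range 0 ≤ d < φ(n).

31703

φ(n) = (p−1)(q−1) = 292·190 = 55480.
Need d with 7·d ≡ 1 (mod 55480). Apply the extended Euclidean algorithm:
55480 = 7925*7 + 5
7 = 1*5 + 2
5 = 2*2 + 1
2 = 2*1 + 0
Back-substitute:
1 = 5 − 2·2
1 = −2·7 + 3·5
1 = 3·55480 − 23777·7
So 7·(-23777) ≡ 1 (mod 55480), hence d ≡ -23777 ≡ 31703 (mod 55480).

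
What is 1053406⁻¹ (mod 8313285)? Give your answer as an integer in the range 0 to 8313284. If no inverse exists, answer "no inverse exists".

7956646

Run Euclid on (8313285, 1053406):
8313285 = 7·1053406 + 939443
1053406 = 1·939443 + 113963
939443 = 8·113963 + 27739
113963 = 4·27739 + 3007
27739 = 9·3007 + 676
3007 = 4·676 + 303
676 = 2·303 + 70
303 = 4·70 + 23
70 = 3·23 + 1
23 = 23·1 + 0
Since gcd(1053406, 8313285) = 1, back-substitute to write 1 as a combination:
1 = 70 − 3·23
1 = −3·303 + 13·70
1 = 13·676 − 29·303
1 = −29·3007 + 129·676
1 = 129·27739 − 1190·3007
1 = −1190·113963 + 4889·27739
1 = 4889·939443 − 40302·113963
1 = −40302·1053406 + 45191·939443
1 = 45191·8313285 − 356639·1053406
Thus 1053406·(-356639) ≡ 1 (mod 8313285); reducing, -356639 mod 8313285 = 7956646.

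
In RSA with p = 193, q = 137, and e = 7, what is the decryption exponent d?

φ(n) = (p−1)(q−1) = 192·136 = 26112.
Need d with 7·d ≡ 1 (mod 26112). Apply the extended Euclidean algorithm:
26112 = 3730×7 + 2
7 = 3×2 + 1
2 = 2×1 + 0
Back-substitute:
1 = 7 − 3·2
1 = −3·26112 + 11191·7
So 7·11191 ≡ 1 (mod 26112), hence d = 11191.

11191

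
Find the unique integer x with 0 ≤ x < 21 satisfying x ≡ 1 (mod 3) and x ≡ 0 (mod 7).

7

Write x = 1 + 3·k. Then 3·k ≡ 0 − 1 ≡ 6 (mod 7).
Need 3⁻¹ mod 7. Extended Euclid on (7, 3):
7 = 2×3 + 1
3 = 3×1 + 0
Back-substitute:
1 = 7 − 2·3
3⁻¹ ≡ 5 (mod 7), so k ≡ 5·6 ≡ 2 (mod 7).
x = 1 + 3·2 = 7.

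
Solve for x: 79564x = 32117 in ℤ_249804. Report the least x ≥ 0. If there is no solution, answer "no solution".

no solution

gcd(79564, 249804):
249804 = 3·79564 + 11112
79564 = 7·11112 + 1780
11112 = 6·1780 + 432
1780 = 4·432 + 52
432 = 8·52 + 16
52 = 3·16 + 4
16 = 4·4 + 0
gcd = 4, but 4 ∤ 32117, so the congruence has no solution.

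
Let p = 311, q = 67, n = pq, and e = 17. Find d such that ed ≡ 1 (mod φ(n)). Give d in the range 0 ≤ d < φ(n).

18053

φ(n) = (p−1)(q−1) = 310·66 = 20460.
Need d with 17·d ≡ 1 (mod 20460). Apply the extended Euclidean algorithm:
20460 = 1203×17 + 9
17 = 1×9 + 8
9 = 1×8 + 1
8 = 8×1 + 0
Back-substitute:
1 = 9 − 8
1 = −17 + 2·9
1 = 2·20460 − 2407·17
So 17·(-2407) ≡ 1 (mod 20460), hence d ≡ -2407 ≡ 18053 (mod 20460).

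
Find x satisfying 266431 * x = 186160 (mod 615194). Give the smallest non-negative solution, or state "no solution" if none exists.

594686

First find gcd(266431, 615194):
615194 = 2×266431 + 82332
266431 = 3×82332 + 19435
82332 = 4×19435 + 4592
19435 = 4×4592 + 1067
4592 = 4×1067 + 324
1067 = 3×324 + 95
324 = 3×95 + 39
95 = 2×39 + 17
39 = 2×17 + 5
17 = 3×5 + 2
5 = 2×2 + 1
2 = 2×1 + 0
gcd = 1, so a unique solution mod 615194 exists.
Back-substitute for the Bézout coefficients:
1 = 5 − 2·2
1 = −2·17 + 7·5
1 = 7·39 − 16·17
1 = −16·95 + 39·39
1 = 39·324 − 133·95
1 = −133·1067 + 438·324
1 = 438·4592 − 1885·1067
1 = −1885·19435 + 7978·4592
1 = 7978·82332 − 33797·19435
1 = −33797·266431 + 109369·82332
1 = 109369·615194 − 252535·266431
So 266431·(-252535) ≡ 1 (mod 615194), giving 266431⁻¹ ≡ 362659.
x ≡ 266431⁻¹·186160 ≡ 362659·186160 ≡ 594686 (mod 615194).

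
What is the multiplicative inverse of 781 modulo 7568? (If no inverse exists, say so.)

Euclidean algorithm on 7568, 781:
7568 = 9×781 + 539
781 = 1×539 + 242
539 = 2×242 + 55
242 = 4×55 + 22
55 = 2×22 + 11
22 = 2×11 + 0
gcd(781, 7568) = 11 ≠ 1, so 781 has no multiplicative inverse modulo 7568.

no inverse exists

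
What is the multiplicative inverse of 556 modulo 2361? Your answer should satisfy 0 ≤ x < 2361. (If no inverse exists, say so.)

2068

Run Euclid on (2361, 556):
2361 = 4·556 + 137
556 = 4·137 + 8
137 = 17·8 + 1
8 = 8·1 + 0
Since gcd(556, 2361) = 1, back-substitute to write 1 as a combination:
1 = 137 − 17·8
1 = −17·556 + 69·137
1 = 69·2361 − 293·556
Hence 556⁻¹ ≡ -293 ≡ 2068 (mod 2361).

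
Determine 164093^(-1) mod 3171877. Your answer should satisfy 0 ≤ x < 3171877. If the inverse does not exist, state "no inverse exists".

2722093

Run Euclid on (3171877, 164093):
3171877 = 19·164093 + 54110
164093 = 3·54110 + 1763
54110 = 30·1763 + 1220
1763 = 1·1220 + 543
1220 = 2·543 + 134
543 = 4·134 + 7
134 = 19·7 + 1
7 = 7·1 + 0
The gcd is 1. Working backward:
1 = 134 − 19·7
1 = −19·543 + 77·134
1 = 77·1220 − 173·543
1 = −173·1763 + 250·1220
1 = 250·54110 − 7673·1763
1 = −7673·164093 + 23269·54110
1 = 23269·3171877 − 449784·164093
So 164093·(-449784) ≡ 1 (mod 3171877), and -449784 ≡ 2722093 (mod 3171877).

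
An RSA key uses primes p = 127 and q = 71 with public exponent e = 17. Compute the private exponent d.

φ(n) = (p−1)(q−1) = 126·70 = 8820.
Need d with 17·d ≡ 1 (mod 8820). Apply the extended Euclidean algorithm:
8820 = 518×17 + 14
17 = 1×14 + 3
14 = 4×3 + 2
3 = 1×2 + 1
2 = 2×1 + 0
Back-substitute:
1 = 3 − 2
1 = −14 + 5·3
1 = 5·17 − 6·14
1 = −6·8820 + 3113·17
So 17·3113 ≡ 1 (mod 8820), hence d = 3113.

3113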